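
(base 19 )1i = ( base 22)1f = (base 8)45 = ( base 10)37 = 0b100101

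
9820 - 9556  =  264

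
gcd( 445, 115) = 5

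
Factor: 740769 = 3^1*246923^1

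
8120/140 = 58 = 58.00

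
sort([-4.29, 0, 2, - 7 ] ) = [ - 7, - 4.29,0, 2 ]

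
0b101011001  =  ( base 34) A5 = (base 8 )531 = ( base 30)bf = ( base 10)345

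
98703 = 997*99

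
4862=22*221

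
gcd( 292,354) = 2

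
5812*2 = 11624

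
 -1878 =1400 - 3278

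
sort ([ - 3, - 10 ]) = [ - 10, - 3]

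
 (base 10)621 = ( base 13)38a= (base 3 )212000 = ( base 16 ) 26D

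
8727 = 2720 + 6007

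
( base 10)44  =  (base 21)22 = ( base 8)54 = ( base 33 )1B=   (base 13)35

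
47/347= 47/347=0.14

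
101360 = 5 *20272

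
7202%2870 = 1462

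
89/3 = 89/3 = 29.67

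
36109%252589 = 36109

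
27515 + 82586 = 110101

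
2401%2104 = 297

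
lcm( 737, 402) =4422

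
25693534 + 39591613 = 65285147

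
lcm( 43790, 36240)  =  1050960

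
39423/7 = 39423/7 = 5631.86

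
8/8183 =8/8183=0.00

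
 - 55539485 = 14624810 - 70164295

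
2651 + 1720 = 4371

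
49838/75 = 49838/75 = 664.51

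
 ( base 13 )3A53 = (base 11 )6300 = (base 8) 20235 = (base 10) 8349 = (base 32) 84t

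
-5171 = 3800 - 8971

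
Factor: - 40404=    - 2^2*3^1*7^1*13^1*37^1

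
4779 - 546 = 4233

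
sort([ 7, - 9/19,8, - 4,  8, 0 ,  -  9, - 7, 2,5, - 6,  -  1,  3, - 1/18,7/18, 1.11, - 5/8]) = [ - 9, - 7, - 6, - 4 ,-1, - 5/8, - 9/19,  -  1/18,  0,  7/18,  1.11, 2,  3,  5, 7,8, 8]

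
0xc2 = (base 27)75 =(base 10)194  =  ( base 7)365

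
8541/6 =1423+ 1/2 = 1423.50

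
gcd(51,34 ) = 17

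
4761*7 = 33327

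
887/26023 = 887/26023 = 0.03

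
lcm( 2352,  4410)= 35280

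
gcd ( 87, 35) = 1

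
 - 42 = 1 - 43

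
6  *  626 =3756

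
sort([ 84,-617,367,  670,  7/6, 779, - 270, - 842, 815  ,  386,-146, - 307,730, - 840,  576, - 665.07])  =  [ - 842 ,-840, - 665.07, - 617 , - 307, - 270,-146, 7/6,  84, 367,386,576, 670, 730, 779, 815 ] 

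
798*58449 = 46642302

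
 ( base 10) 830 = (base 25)185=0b1100111110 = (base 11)695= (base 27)13K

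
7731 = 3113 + 4618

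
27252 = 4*6813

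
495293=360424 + 134869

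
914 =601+313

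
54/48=1 + 1/8 = 1.12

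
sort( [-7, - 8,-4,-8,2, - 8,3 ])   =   [  -  8, - 8,- 8,-7,  -  4, 2, 3]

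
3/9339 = 1/3113 = 0.00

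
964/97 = 9+91/97 = 9.94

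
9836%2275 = 736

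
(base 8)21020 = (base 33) 808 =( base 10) 8720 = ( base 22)i08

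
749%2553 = 749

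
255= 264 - 9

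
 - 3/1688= - 3/1688=-  0.00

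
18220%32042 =18220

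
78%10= 8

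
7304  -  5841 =1463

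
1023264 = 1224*836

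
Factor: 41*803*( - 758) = -2^1*11^1 * 41^1*73^1*379^1  =  - 24955634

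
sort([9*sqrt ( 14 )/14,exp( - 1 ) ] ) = [exp( -1),9*sqrt( 14) /14 ] 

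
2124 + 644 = 2768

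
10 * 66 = 660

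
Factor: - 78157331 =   -  7^1*11165333^1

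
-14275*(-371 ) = 5296025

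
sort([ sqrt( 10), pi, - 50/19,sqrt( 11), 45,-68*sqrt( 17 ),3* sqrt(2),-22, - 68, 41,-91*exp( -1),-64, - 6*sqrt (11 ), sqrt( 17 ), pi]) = [ - 68*sqrt(17),-68, - 64, - 91 * exp(- 1 ),-22, - 6*sqrt ( 11 ),  -  50/19,pi,pi , sqrt ( 10),sqrt( 11), sqrt( 17 ), 3 * sqrt( 2 ), 41 , 45] 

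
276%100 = 76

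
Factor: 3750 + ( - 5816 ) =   -  2066 = - 2^1*1033^1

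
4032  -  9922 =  - 5890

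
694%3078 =694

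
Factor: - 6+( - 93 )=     -  99 = - 3^2 * 11^1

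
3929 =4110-181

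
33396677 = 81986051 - 48589374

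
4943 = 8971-4028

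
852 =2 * 426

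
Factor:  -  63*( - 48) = 3024 =2^4*3^3 * 7^1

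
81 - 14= 67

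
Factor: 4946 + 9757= 14703 = 3^1*13^2 * 29^1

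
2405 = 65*37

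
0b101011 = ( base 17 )29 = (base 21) 21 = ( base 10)43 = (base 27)1G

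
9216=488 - -8728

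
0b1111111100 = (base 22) 228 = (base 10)1020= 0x3FC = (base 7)2655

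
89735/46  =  89735/46 =1950.76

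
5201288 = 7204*722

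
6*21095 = 126570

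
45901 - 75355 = - 29454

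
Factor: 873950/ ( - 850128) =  - 2^( - 3) * 3^( - 1 )*5^2*7^1*11^1*89^( - 1 )*199^ ( - 1)*227^1= - 436975/425064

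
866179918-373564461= 492615457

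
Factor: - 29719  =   - 113^1*263^1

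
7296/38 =192=192.00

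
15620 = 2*7810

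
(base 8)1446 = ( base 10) 806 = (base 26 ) 150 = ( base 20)206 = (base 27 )12n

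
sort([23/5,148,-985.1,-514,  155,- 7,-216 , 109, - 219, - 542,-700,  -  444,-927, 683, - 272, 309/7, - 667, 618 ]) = [ - 985.1,-927, - 700, - 667 , - 542,-514, -444, - 272, - 219,-216, - 7,23/5, 309/7, 109,148, 155, 618, 683 ] 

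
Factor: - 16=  - 2^4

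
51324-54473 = -3149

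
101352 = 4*25338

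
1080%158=132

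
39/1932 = 13/644 = 0.02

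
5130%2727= 2403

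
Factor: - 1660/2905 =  - 2^2*7^( - 1) = - 4/7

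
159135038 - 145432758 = 13702280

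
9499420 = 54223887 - 44724467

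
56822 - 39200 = 17622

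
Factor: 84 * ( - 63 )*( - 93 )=492156 = 2^2*3^4*7^2*31^1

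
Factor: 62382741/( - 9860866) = -2^ (-1 )* 3^1*17^1*29^1* 42179^1*4930433^( - 1 ) 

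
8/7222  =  4/3611 = 0.00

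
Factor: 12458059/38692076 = 2^( - 2)* 17^1*367^( - 1 )*26357^( - 1)*732827^1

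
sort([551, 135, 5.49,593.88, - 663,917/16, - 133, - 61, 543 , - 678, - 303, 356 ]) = [ - 678,  -  663, - 303, - 133,- 61, 5.49,917/16, 135,  356, 543, 551,  593.88]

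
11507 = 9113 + 2394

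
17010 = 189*90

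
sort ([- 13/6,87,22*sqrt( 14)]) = [ - 13/6,22*sqrt(14) , 87] 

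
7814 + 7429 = 15243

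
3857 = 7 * 551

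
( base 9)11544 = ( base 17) 19d0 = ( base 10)7735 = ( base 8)17067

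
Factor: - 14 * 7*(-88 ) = 2^4 * 7^2*11^1 = 8624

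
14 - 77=  -  63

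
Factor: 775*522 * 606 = 245157300 = 2^2*3^3*5^2*29^1*31^1*101^1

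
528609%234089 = 60431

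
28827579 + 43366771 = 72194350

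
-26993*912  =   - 24617616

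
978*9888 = 9670464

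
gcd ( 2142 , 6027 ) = 21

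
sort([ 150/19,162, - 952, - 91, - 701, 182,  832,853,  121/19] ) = [ - 952, - 701 , - 91,121/19, 150/19,162, 182, 832, 853] 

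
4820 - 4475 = 345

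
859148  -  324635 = 534513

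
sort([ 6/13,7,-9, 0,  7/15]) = [-9, 0,6/13,7/15, 7] 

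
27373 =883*31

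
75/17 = 75/17 = 4.41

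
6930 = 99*70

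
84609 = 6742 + 77867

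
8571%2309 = 1644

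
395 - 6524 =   -  6129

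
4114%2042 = 30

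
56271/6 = 9378+1/2 = 9378.50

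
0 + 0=0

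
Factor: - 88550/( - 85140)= 2^ ( - 1) *3^ ( - 2)  *5^1*7^1*23^1 * 43^( - 1) =805/774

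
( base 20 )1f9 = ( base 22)1A5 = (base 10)709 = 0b1011000101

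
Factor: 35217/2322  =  2^( - 1 )*3^( - 1)*7^1*13^1 = 91/6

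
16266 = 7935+8331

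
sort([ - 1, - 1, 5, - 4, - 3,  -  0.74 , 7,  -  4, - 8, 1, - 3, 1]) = [ - 8,-4, - 4,  -  3, -3,  -  1, - 1, - 0.74, 1 , 1,  5 , 7]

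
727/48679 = 727/48679 = 0.01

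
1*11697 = 11697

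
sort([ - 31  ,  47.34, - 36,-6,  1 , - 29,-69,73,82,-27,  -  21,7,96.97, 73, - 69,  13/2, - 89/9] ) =[- 69 , - 69,-36,-31, -29,-27, - 21, - 89/9,-6,  1,13/2,7 , 47.34,73, 73,82,96.97]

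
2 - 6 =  - 4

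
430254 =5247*82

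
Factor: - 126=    - 2^1 * 3^2*7^1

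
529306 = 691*766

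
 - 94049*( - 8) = 752392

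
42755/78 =42755/78 = 548.14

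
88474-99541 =-11067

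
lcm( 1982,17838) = 17838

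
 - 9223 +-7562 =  - 16785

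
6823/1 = 6823 =6823.00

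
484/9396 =121/2349=0.05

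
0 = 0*18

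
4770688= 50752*94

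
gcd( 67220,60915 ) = 5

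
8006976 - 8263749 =-256773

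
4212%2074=64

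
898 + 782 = 1680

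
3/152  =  3/152   =  0.02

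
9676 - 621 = 9055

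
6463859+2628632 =9092491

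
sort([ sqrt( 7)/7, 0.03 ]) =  [0.03,sqrt( 7)/7 ] 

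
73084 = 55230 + 17854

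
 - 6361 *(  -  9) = 57249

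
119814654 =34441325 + 85373329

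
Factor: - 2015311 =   -  19^1*73^1*1453^1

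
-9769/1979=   -  9769/1979=- 4.94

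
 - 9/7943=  - 9/7943=-0.00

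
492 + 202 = 694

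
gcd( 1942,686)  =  2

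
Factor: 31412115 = 3^2*5^1*7^1*99721^1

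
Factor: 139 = 139^1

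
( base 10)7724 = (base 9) 11532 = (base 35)6AO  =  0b1111000101100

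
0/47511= 0=0.00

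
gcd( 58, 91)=1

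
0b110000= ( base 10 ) 48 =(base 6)120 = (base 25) 1n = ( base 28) 1K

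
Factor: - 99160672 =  - 2^5*13^1* 349^1*683^1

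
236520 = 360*657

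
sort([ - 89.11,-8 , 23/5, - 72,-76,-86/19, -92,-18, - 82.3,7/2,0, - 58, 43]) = [ - 92, - 89.11,-82.3, - 76 ,-72,-58,-18, -8, - 86/19, 0, 7/2,  23/5,  43] 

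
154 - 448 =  - 294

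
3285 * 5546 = 18218610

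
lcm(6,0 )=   0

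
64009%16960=13129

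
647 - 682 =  - 35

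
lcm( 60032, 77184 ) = 540288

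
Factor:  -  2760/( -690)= 4 = 2^2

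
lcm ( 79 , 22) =1738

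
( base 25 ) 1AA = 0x375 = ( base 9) 1183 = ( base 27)15l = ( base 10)885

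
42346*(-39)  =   - 1651494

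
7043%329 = 134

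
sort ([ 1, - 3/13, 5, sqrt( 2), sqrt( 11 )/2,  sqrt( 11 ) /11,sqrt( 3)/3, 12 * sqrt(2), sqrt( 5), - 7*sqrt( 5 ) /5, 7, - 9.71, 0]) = [  -  9.71,  -  7*sqrt( 5 )/5, - 3/13, 0,sqrt( 11) /11,sqrt( 3 )/3,1, sqrt(2),sqrt( 11)/2, sqrt(5), 5,7,  12* sqrt( 2 )]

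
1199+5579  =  6778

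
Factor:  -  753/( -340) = 2^( - 2 )*3^1*5^(-1 )*17^( - 1 )*251^1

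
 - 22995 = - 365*63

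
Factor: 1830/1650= 61/55 = 5^(-1)*11^ (-1 )*61^1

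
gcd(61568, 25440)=32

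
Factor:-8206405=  - 5^1*1641281^1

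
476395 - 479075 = - 2680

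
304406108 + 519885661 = 824291769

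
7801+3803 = 11604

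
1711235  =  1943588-232353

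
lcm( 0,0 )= 0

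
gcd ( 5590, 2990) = 130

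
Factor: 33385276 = 2^2*8346319^1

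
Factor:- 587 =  - 587^1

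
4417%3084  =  1333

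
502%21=19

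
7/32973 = 7/32973 = 0.00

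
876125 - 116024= 760101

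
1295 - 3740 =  - 2445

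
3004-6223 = - 3219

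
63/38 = 63/38 =1.66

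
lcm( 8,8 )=8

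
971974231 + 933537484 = 1905511715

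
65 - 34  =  31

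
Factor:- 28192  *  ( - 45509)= 1282989728 =2^5 * 17^1 * 881^1*2677^1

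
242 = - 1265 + 1507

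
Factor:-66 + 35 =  - 31 = -31^1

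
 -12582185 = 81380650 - 93962835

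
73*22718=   1658414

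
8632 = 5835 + 2797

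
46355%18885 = 8585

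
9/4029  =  3/1343 = 0.00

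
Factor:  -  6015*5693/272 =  - 2^( - 4) * 3^1*5^1*17^ (-1 ) * 401^1 *5693^1 = -34243395/272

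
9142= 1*9142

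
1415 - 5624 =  - 4209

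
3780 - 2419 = 1361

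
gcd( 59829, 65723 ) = 7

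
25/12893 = 25/12893 = 0.00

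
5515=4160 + 1355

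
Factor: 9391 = 9391^1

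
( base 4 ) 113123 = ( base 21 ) 388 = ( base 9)2045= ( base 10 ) 1499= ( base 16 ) 5db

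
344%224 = 120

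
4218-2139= 2079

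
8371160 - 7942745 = 428415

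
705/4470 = 47/298 = 0.16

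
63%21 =0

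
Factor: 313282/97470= 3^ ( - 3 ) * 5^( -1 )*19^( - 2)*156641^1 = 156641/48735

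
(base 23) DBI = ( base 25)BAN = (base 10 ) 7148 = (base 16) 1BEC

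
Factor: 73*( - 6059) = - 442307   =  - 73^2*83^1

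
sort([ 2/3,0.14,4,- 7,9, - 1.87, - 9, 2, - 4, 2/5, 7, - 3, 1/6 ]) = [ - 9, - 7, - 4, - 3 , -1.87,  0.14, 1/6, 2/5, 2/3, 2, 4,  7, 9]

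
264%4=0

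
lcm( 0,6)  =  0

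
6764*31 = 209684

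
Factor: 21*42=882 = 2^1*3^2*7^2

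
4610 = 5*922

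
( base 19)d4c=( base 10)4781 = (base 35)3vl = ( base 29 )5jp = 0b1001010101101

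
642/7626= 107/1271 =0.08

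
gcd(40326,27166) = 94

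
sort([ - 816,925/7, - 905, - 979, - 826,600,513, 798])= [ - 979, - 905,  -  826, - 816, 925/7, 513 , 600,798]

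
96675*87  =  8410725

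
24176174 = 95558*253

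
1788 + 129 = 1917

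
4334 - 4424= - 90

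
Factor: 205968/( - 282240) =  - 613/840 = - 2^( - 3) * 3^( - 1)*5^( - 1)*7^( - 1)*613^1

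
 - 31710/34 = - 15855/17 = - 932.65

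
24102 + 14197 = 38299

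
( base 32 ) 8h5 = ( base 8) 21045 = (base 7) 34325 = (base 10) 8741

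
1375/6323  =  1375/6323 = 0.22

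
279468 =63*4436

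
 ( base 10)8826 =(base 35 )776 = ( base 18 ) 1946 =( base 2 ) 10001001111010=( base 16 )227a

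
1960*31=60760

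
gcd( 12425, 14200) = 1775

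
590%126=86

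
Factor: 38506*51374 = 2^2*13^1*17^1*1481^1*1511^1 = 1978207244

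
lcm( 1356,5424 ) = 5424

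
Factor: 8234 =2^1 * 23^1*179^1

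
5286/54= 881/9=97.89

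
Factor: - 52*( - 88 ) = 4576= 2^5 * 11^1*13^1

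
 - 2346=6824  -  9170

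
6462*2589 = 16730118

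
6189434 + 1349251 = 7538685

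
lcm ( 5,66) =330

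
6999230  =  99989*70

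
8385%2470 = 975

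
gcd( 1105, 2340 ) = 65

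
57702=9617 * 6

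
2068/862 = 2 + 172/431 = 2.40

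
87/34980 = 29/11660 = 0.00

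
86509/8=86509/8 = 10813.62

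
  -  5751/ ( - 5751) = 1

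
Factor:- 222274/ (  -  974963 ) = 2^1*11^(  -  1 )*13^1*61^(  -  1)*83^1* 103^1*1453^(-1 )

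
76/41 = 76/41 = 1.85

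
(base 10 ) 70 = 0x46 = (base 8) 106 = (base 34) 22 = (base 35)20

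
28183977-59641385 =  -31457408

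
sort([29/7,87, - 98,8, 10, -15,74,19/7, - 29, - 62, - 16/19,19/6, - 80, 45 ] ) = [-98, -80, - 62,-29, - 15, - 16/19,19/7,19/6,29/7, 8,10, 45 , 74,87]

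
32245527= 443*72789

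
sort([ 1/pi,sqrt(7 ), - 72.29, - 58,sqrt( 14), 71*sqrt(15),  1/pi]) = [ - 72.29,- 58,1/pi,1/pi, sqrt( 7),sqrt(14) , 71*sqrt( 15) ]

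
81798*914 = 74763372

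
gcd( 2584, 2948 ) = 4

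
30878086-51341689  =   - 20463603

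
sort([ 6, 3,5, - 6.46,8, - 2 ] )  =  [ - 6.46, - 2,  3,5,6, 8] 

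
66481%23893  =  18695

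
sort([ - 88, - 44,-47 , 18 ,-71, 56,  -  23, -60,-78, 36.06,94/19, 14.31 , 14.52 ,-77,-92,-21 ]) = [ - 92,-88  , - 78,  -  77, - 71,-60 ,-47 ,-44,-23 , - 21, 94/19 , 14.31, 14.52 , 18,36.06, 56 ]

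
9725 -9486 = 239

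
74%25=24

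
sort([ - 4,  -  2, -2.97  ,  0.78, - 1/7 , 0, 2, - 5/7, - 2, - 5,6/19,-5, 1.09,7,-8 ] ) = [-8, - 5, - 5, - 4, - 2.97, - 2, - 2, - 5/7, -1/7, 0,  6/19, 0.78, 1.09, 2, 7 ] 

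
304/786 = 152/393= 0.39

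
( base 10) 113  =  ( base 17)6B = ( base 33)3E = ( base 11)A3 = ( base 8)161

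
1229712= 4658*264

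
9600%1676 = 1220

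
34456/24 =4307/3= 1435.67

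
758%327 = 104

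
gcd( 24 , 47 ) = 1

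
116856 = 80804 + 36052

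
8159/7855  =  1+304/7855 = 1.04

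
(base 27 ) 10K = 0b1011101101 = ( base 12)525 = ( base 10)749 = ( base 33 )mn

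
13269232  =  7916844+5352388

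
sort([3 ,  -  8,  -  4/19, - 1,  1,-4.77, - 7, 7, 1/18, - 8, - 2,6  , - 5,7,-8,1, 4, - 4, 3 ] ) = [-8,-8, - 8,- 7 , - 5, - 4.77,-4 , - 2,  -  1, - 4/19,1/18,1, 1,  3,3,4, 6,7, 7 ]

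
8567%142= 47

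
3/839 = 3/839 = 0.00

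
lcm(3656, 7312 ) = 7312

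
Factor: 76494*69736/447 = 2^4*11^1*19^1*23^1 * 61^1*149^( - 1) * 379^1 = 1778128528/149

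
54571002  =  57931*942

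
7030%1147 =148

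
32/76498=16/38249 = 0.00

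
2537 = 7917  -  5380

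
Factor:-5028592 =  - 2^4 * 43^1*7309^1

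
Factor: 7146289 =199^1*35911^1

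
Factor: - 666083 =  - 11^1*19^1* 3187^1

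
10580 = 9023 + 1557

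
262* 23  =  6026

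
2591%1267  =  57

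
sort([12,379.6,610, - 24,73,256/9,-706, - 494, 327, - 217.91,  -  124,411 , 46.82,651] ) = [ - 706, - 494, - 217.91,-124, - 24, 12,256/9,  46.82,73, 327,379.6,411,610, 651]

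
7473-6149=1324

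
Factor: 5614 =2^1*7^1*401^1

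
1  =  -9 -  - 10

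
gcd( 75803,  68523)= 91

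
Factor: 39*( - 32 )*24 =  - 29952 = - 2^8*3^2*13^1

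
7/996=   7/996 = 0.01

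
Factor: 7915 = 5^1*1583^1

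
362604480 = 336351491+26252989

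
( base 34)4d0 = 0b1001111001010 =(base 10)5066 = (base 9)6848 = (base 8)11712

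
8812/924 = 9 + 124/231 = 9.54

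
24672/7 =3524+4/7 = 3524.57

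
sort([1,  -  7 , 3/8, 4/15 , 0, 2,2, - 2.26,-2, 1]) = [ - 7,-2.26, - 2, 0, 4/15, 3/8,1, 1, 2, 2 ]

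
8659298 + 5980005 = 14639303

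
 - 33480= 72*( - 465)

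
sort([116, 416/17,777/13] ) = [ 416/17,777/13, 116 ] 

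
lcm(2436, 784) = 68208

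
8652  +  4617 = 13269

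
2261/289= 7 + 14/17 = 7.82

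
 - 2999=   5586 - 8585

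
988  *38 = 37544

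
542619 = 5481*99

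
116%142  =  116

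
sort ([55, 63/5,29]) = [ 63/5,29,55]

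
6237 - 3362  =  2875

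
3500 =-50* (-70) 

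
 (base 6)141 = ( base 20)31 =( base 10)61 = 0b111101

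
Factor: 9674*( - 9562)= -2^2*7^2*683^1*691^1 = -92502788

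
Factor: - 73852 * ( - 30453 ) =2249014956=   2^2*3^1*37^1*499^1*10151^1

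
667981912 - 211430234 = 456551678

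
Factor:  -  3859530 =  - 2^1 * 3^1*5^1 * 127^1*1013^1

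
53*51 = 2703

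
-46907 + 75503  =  28596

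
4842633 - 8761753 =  - 3919120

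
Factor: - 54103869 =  - 3^4*667949^1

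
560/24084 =140/6021 = 0.02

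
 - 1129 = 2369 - 3498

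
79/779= 79/779 = 0.10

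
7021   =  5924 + 1097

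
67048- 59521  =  7527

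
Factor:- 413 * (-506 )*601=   2^1 * 7^1 * 11^1 *23^1*59^1 * 601^1 =125595778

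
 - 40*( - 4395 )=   175800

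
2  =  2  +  0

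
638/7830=11/135 = 0.08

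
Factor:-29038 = -2^1 * 14519^1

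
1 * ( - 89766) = - 89766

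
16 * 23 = 368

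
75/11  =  75/11 = 6.82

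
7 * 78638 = 550466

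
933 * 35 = 32655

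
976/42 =23+5/21 = 23.24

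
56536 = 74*764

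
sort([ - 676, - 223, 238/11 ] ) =[  -  676, - 223,238/11 ] 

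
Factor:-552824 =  -2^3*19^1 *3637^1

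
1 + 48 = 49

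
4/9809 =4/9809 = 0.00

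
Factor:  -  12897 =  - 3^2*1433^1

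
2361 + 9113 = 11474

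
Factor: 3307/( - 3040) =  - 2^( - 5)*5^( - 1) * 19^( - 1)*3307^1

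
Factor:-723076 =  - 2^2 * 41^1*4409^1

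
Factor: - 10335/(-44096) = 2^( - 6 )*3^1*5^1  =  15/64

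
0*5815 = 0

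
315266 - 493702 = -178436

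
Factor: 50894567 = 631^1*80657^1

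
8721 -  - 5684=14405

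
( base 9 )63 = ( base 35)1M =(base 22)2D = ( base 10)57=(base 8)71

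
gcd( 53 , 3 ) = 1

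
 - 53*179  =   - 9487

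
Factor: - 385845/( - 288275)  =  3^1*5^( - 1) * 13^ ( - 1) * 29^1 =87/65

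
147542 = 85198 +62344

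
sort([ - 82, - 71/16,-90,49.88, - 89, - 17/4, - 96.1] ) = [-96.1,  -  90,-89,  -  82, - 71/16, - 17/4,  49.88] 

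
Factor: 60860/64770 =358/381 = 2^1 * 3^(-1)*127^ ( -1) * 179^1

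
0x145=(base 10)325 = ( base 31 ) af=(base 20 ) G5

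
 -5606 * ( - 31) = 173786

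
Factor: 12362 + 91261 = 103623 = 3^1*13^1*2657^1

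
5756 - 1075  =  4681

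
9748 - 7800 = 1948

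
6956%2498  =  1960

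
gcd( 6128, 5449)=1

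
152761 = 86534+66227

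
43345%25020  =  18325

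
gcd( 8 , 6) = 2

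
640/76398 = 320/38199 =0.01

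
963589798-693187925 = 270401873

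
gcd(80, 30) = 10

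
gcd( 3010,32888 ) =2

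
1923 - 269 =1654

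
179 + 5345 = 5524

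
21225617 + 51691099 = 72916716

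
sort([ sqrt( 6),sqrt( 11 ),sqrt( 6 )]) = [ sqrt(6), sqrt( 6 ),  sqrt( 11 ) ] 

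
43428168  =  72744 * 597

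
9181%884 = 341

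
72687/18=24229/6= 4038.17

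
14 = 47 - 33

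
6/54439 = 6/54439 =0.00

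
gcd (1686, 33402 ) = 6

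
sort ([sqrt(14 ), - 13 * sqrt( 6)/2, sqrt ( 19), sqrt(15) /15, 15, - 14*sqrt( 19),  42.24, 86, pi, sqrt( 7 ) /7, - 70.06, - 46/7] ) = [ - 70.06,- 14*sqrt( 19), - 13*sqrt( 6)/2, - 46/7, sqrt( 15)/15, sqrt( 7 ) /7, pi,sqrt( 14),sqrt( 19), 15, 42.24,86 ] 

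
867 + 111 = 978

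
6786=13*522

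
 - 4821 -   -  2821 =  - 2000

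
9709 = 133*73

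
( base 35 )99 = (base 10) 324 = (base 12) 230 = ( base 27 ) C0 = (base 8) 504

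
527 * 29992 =15805784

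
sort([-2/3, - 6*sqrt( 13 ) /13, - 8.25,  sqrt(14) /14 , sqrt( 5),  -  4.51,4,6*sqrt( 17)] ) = [-8.25,-4.51,  -  6 * sqrt( 13 ) /13 ,-2/3,sqrt (14 )/14, sqrt( 5 ),4,6*sqrt(17 )] 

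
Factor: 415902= 2^1*3^1*69317^1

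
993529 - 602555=390974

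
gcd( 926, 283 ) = 1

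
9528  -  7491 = 2037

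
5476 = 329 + 5147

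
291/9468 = 97/3156 = 0.03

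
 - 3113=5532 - 8645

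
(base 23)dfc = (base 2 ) 1110001000010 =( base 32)722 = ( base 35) 5vo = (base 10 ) 7234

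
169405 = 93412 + 75993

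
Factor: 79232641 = 19^2*139^1*1579^1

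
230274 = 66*3489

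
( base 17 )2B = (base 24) 1L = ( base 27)1i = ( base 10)45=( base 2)101101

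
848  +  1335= 2183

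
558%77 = 19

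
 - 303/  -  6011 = 303/6011 =0.05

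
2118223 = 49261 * 43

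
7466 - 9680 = - 2214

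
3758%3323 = 435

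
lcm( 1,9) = 9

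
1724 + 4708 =6432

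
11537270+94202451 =105739721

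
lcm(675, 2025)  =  2025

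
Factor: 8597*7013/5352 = 60290761/5352 = 2^( - 3)*3^( - 1) *223^ ( - 1 ) * 7013^1 * 8597^1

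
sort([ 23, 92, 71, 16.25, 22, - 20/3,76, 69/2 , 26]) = [  -  20/3,  16.25,22, 23,26, 69/2,71, 76, 92] 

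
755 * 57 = 43035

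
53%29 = 24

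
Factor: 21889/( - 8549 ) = -7^1*53^1*59^1*83^( - 1) * 103^(  -  1 )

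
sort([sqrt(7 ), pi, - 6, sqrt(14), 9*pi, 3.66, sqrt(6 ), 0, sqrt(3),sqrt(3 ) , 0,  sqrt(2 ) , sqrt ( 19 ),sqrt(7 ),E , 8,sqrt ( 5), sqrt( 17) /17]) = [-6, 0,0,sqrt(17 ) /17, sqrt( 2 ), sqrt( 3 ),sqrt( 3 ),sqrt( 5 ), sqrt ( 6 ),sqrt(7 ) , sqrt(7), E,pi, 3.66,sqrt(14 ),sqrt( 19),8 , 9*pi] 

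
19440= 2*9720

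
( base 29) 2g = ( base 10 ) 74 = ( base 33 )28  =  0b1001010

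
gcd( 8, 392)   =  8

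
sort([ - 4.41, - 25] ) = [ - 25,  -  4.41] 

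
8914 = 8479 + 435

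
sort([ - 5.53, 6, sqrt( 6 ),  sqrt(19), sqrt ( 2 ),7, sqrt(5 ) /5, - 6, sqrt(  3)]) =[ - 6, - 5.53,sqrt( 5 ) /5,  sqrt( 2 )  ,  sqrt( 3 ),sqrt(6 ), sqrt( 19 ), 6, 7 ] 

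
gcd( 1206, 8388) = 18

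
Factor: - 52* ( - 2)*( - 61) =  - 6344 = -2^3*  13^1 * 61^1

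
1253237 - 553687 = 699550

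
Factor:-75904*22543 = -2^7*593^1*22543^1  =  - 1711103872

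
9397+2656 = 12053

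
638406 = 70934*9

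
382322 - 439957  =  -57635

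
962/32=30 + 1/16=30.06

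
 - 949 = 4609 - 5558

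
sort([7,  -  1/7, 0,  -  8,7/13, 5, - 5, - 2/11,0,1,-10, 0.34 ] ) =[ - 10 , - 8, - 5,-2/11, - 1/7, 0, 0,0.34,  7/13,  1, 5, 7]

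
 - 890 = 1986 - 2876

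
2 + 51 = 53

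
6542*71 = 464482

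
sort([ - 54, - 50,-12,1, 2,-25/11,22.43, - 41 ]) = [-54, -50,  -  41,-12,- 25/11,1,  2,22.43 ] 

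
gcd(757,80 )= 1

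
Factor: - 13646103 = -3^1* 89^1*51109^1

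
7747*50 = 387350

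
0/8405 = 0  =  0.00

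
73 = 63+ 10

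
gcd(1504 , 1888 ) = 32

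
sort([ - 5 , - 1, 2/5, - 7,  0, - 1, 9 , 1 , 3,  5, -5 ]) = [ - 7,  -  5, -5,-1, - 1,0, 2/5,1,3,5,9 ]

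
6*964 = 5784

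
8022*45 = 360990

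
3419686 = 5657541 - 2237855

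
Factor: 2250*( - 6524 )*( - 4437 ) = 65130723000 = 2^3*3^4*5^3*7^1*17^1*29^1*233^1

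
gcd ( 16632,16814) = 14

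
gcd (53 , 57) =1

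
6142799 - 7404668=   -  1261869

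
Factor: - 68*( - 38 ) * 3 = 7752 = 2^3*3^1*17^1*19^1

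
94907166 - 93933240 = 973926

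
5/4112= 5/4112=0.00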